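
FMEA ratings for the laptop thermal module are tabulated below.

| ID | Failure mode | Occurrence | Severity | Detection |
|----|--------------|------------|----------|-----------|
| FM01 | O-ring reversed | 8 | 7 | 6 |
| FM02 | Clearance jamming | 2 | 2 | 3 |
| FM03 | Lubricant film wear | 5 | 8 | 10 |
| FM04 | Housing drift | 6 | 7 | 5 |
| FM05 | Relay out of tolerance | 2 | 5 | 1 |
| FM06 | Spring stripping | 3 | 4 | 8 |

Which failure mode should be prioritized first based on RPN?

RPN = Severity × Occurrence × Detection:
  FM01: 7 × 8 × 6 = 336
  FM02: 2 × 2 × 3 = 12
  FM03: 8 × 5 × 10 = 400
  FM04: 7 × 6 × 5 = 210
  FM05: 5 × 2 × 1 = 10
  FM06: 4 × 3 × 8 = 96
Highest RPN is 400 → FM03.

FM03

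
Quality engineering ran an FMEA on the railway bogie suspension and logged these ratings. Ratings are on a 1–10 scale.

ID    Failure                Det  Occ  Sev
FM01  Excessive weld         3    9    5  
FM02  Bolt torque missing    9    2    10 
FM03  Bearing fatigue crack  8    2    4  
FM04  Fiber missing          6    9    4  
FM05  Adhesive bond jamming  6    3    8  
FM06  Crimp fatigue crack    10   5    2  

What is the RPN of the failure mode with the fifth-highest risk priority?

RPN = Severity × Occurrence × Detection:
  FM01: 5 × 9 × 3 = 135
  FM02: 10 × 2 × 9 = 180
  FM03: 4 × 2 × 8 = 64
  FM04: 4 × 9 × 6 = 216
  FM05: 8 × 3 × 6 = 144
  FM06: 2 × 5 × 10 = 100
Sorted descending: 216, 180, 144, 135, 100, 64.
The fifth-highest RPN is 100 (FM06).

100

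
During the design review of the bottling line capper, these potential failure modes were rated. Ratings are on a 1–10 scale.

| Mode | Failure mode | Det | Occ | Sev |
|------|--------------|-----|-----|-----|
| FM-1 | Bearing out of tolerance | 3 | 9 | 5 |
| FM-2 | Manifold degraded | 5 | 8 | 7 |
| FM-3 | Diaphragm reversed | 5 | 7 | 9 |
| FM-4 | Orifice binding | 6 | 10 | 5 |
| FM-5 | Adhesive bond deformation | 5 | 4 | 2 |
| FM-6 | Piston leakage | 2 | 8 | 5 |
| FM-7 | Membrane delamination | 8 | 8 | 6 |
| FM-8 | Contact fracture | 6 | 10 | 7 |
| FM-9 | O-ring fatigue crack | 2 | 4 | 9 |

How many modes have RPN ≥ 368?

RPN = Severity × Occurrence × Detection:
  FM-1: 5 × 9 × 3 = 135
  FM-2: 7 × 8 × 5 = 280
  FM-3: 9 × 7 × 5 = 315
  FM-4: 5 × 10 × 6 = 300
  FM-5: 2 × 4 × 5 = 40
  FM-6: 5 × 8 × 2 = 80
  FM-7: 6 × 8 × 8 = 384
  FM-8: 7 × 10 × 6 = 420
  FM-9: 9 × 4 × 2 = 72
Modes with RPN ≥ 368: FM-7 (384), FM-8 (420) → 2.

2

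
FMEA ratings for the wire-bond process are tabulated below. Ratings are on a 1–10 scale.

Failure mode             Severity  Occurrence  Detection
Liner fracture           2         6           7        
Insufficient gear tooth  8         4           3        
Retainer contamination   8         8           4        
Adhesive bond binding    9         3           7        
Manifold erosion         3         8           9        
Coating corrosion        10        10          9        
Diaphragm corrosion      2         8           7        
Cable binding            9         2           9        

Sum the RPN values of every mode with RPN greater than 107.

1835

RPN = Severity × Occurrence × Detection:
  Liner fracture: 2 × 6 × 7 = 84
  Insufficient gear tooth: 8 × 4 × 3 = 96
  Retainer contamination: 8 × 8 × 4 = 256
  Adhesive bond binding: 9 × 3 × 7 = 189
  Manifold erosion: 3 × 8 × 9 = 216
  Coating corrosion: 10 × 10 × 9 = 900
  Diaphragm corrosion: 2 × 8 × 7 = 112
  Cable binding: 9 × 2 × 9 = 162
RPN > 107: Retainer contamination (256), Adhesive bond binding (189), Manifold erosion (216), Coating corrosion (900), Diaphragm corrosion (112), Cable binding (162).
Sum: 256 + 189 + 216 + 900 + 112 + 162 = 1835.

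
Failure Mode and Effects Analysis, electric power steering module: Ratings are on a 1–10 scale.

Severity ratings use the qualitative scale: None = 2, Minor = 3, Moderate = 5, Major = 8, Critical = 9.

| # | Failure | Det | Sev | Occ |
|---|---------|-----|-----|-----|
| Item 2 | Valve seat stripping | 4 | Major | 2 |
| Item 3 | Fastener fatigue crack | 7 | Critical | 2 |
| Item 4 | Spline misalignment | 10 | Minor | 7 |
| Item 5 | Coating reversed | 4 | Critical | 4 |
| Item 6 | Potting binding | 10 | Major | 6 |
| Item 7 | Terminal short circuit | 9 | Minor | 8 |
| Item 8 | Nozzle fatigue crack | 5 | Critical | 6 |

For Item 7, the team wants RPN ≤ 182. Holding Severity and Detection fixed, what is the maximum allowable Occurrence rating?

6

Item 7: S=3, O=8, D=9 → current RPN = 216.
Fixed product = 27. Need 27 × O ≤ 182, so O ≤ 182/27 = 6.74.
Maximum integer Occurrence rating = 6 (gives RPN 162; O=7 would give 189 > 182).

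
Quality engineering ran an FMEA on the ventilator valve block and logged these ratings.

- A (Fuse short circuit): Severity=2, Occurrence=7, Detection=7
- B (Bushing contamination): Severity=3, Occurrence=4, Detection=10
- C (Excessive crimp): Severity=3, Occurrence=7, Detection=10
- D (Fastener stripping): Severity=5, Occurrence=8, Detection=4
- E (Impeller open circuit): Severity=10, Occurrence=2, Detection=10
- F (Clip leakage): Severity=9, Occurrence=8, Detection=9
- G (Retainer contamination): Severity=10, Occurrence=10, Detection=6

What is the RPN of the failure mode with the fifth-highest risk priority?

RPN = Severity × Occurrence × Detection:
  A: 2 × 7 × 7 = 98
  B: 3 × 4 × 10 = 120
  C: 3 × 7 × 10 = 210
  D: 5 × 8 × 4 = 160
  E: 10 × 2 × 10 = 200
  F: 9 × 8 × 9 = 648
  G: 10 × 10 × 6 = 600
Sorted descending: 648, 600, 210, 200, 160, 120, 98.
The fifth-highest RPN is 160 (D).

160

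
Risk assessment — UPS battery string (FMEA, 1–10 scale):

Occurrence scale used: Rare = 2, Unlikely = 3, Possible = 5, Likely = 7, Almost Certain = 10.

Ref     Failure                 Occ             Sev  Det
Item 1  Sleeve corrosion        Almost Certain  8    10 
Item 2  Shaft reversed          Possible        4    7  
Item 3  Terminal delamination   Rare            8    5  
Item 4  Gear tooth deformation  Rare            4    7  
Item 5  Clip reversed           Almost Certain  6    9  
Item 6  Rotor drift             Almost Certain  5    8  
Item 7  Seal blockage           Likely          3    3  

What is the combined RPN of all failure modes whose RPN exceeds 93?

RPN = Severity × Occurrence × Detection:
  Item 1: 8 × 10 × 10 = 800
  Item 2: 4 × 5 × 7 = 140
  Item 3: 8 × 2 × 5 = 80
  Item 4: 4 × 2 × 7 = 56
  Item 5: 6 × 10 × 9 = 540
  Item 6: 5 × 10 × 8 = 400
  Item 7: 3 × 7 × 3 = 63
RPN > 93: Item 1 (800), Item 2 (140), Item 5 (540), Item 6 (400).
Sum: 800 + 140 + 540 + 400 = 1880.

1880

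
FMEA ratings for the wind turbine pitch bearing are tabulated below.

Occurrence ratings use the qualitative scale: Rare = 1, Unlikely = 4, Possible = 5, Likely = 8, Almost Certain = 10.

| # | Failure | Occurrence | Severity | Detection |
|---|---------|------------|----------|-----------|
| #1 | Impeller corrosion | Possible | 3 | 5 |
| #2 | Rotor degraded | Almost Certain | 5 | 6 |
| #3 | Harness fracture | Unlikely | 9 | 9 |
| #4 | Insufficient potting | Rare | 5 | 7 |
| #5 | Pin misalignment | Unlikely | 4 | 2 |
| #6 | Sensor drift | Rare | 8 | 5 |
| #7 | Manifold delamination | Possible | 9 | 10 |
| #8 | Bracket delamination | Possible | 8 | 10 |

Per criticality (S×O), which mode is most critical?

#2

Criticality = Severity × Occurrence:
  #1: 3 × 5 = 15
  #2: 5 × 10 = 50
  #3: 9 × 4 = 36
  #4: 5 × 1 = 5
  #5: 4 × 4 = 16
  #6: 8 × 1 = 8
  #7: 9 × 5 = 45
  #8: 8 × 5 = 40
Highest criticality is 50 → #2.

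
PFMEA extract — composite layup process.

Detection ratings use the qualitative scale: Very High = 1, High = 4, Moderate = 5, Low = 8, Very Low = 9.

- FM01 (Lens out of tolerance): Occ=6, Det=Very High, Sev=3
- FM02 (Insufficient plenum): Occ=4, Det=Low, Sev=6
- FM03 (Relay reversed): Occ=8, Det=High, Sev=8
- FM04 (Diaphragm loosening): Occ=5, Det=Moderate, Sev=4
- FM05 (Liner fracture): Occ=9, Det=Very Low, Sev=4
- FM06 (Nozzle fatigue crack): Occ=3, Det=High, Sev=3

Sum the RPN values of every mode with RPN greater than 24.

908

RPN = Severity × Occurrence × Detection:
  FM01: 3 × 6 × 1 = 18
  FM02: 6 × 4 × 8 = 192
  FM03: 8 × 8 × 4 = 256
  FM04: 4 × 5 × 5 = 100
  FM05: 4 × 9 × 9 = 324
  FM06: 3 × 3 × 4 = 36
RPN > 24: FM02 (192), FM03 (256), FM04 (100), FM05 (324), FM06 (36).
Sum: 192 + 256 + 100 + 324 + 36 = 908.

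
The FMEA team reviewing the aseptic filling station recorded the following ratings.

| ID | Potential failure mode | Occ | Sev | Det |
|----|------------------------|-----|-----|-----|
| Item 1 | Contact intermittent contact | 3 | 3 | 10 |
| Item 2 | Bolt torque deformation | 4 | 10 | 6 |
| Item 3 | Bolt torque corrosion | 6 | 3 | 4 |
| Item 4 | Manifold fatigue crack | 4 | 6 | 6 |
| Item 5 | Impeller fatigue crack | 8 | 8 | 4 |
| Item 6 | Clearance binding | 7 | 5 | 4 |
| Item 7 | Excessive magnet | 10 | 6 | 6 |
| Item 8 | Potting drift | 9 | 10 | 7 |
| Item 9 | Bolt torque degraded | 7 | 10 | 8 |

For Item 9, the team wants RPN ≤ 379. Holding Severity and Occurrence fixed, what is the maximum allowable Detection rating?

Item 9: S=10, O=7, D=8 → current RPN = 560.
Fixed product = 70. Need 70 × D ≤ 379, so D ≤ 379/70 = 5.41.
Maximum integer Detection rating = 5 (gives RPN 350; D=6 would give 420 > 379).

5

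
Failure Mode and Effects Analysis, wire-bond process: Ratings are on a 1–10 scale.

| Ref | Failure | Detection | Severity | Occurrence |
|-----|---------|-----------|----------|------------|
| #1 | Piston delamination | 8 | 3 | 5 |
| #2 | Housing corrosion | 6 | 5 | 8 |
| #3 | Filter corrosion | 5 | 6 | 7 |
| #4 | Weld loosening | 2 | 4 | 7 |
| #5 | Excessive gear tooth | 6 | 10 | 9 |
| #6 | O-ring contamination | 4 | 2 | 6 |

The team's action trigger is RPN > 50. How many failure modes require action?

RPN = Severity × Occurrence × Detection:
  #1: 3 × 5 × 8 = 120
  #2: 5 × 8 × 6 = 240
  #3: 6 × 7 × 5 = 210
  #4: 4 × 7 × 2 = 56
  #5: 10 × 9 × 6 = 540
  #6: 2 × 6 × 4 = 48
Modes with RPN > 50: #1 (120), #2 (240), #3 (210), #4 (56), #5 (540) → 5.

5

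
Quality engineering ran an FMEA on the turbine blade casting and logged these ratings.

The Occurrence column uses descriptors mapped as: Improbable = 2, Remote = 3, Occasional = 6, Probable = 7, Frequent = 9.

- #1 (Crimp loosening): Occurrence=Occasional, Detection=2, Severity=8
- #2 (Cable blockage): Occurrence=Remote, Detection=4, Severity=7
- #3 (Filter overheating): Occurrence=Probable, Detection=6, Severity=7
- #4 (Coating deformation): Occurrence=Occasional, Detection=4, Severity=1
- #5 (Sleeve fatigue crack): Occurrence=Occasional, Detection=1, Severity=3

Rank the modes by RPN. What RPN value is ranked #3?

84

RPN = Severity × Occurrence × Detection:
  #1: 8 × 6 × 2 = 96
  #2: 7 × 3 × 4 = 84
  #3: 7 × 7 × 6 = 294
  #4: 1 × 6 × 4 = 24
  #5: 3 × 6 × 1 = 18
Sorted descending: 294, 96, 84, 24, 18.
The third-highest RPN is 84 (#2).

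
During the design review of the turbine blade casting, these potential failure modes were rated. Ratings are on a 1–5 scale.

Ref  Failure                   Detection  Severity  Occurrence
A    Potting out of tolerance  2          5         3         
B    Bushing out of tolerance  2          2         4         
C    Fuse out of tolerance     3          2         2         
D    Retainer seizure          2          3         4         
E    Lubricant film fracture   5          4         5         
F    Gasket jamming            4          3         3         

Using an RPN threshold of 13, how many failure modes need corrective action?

5

RPN = Severity × Occurrence × Detection:
  A: 5 × 3 × 2 = 30
  B: 2 × 4 × 2 = 16
  C: 2 × 2 × 3 = 12
  D: 3 × 4 × 2 = 24
  E: 4 × 5 × 5 = 100
  F: 3 × 3 × 4 = 36
Modes with RPN ≥ 13: A (30), B (16), D (24), E (100), F (36) → 5.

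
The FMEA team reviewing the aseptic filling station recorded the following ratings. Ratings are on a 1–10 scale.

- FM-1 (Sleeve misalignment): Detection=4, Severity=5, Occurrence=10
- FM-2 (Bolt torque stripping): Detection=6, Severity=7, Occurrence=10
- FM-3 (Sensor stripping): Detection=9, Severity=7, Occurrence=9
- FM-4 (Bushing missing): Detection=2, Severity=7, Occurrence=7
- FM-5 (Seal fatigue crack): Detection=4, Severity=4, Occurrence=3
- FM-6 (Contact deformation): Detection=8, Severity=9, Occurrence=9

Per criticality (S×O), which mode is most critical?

FM-6

Criticality = Severity × Occurrence:
  FM-1: 5 × 10 = 50
  FM-2: 7 × 10 = 70
  FM-3: 7 × 9 = 63
  FM-4: 7 × 7 = 49
  FM-5: 4 × 3 = 12
  FM-6: 9 × 9 = 81
Highest criticality is 81 → FM-6.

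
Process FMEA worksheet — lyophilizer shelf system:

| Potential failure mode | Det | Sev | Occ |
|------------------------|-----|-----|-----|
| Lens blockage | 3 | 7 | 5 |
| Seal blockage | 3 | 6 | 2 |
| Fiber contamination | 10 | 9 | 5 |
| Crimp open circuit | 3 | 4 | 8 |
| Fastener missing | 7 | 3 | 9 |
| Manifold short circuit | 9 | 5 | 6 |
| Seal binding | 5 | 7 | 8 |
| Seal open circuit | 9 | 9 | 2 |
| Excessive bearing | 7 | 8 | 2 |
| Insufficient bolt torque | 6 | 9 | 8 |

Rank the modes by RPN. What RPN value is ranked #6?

162

RPN = Severity × Occurrence × Detection:
  Lens blockage: 7 × 5 × 3 = 105
  Seal blockage: 6 × 2 × 3 = 36
  Fiber contamination: 9 × 5 × 10 = 450
  Crimp open circuit: 4 × 8 × 3 = 96
  Fastener missing: 3 × 9 × 7 = 189
  Manifold short circuit: 5 × 6 × 9 = 270
  Seal binding: 7 × 8 × 5 = 280
  Seal open circuit: 9 × 2 × 9 = 162
  Excessive bearing: 8 × 2 × 7 = 112
  Insufficient bolt torque: 9 × 8 × 6 = 432
Sorted descending: 450, 432, 280, 270, 189, 162, 112, 105, 96, 36.
The sixth-highest RPN is 162 (Seal open circuit).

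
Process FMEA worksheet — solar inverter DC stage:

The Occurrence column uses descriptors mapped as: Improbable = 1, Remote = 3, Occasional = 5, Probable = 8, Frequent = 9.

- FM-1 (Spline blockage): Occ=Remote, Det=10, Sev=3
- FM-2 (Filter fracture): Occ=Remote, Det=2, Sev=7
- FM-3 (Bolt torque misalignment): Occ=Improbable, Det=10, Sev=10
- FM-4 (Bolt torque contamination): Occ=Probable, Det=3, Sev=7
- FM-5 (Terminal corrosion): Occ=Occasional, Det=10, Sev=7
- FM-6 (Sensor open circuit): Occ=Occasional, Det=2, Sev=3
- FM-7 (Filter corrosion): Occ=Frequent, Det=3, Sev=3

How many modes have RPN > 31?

RPN = Severity × Occurrence × Detection:
  FM-1: 3 × 3 × 10 = 90
  FM-2: 7 × 3 × 2 = 42
  FM-3: 10 × 1 × 10 = 100
  FM-4: 7 × 8 × 3 = 168
  FM-5: 7 × 5 × 10 = 350
  FM-6: 3 × 5 × 2 = 30
  FM-7: 3 × 9 × 3 = 81
Modes with RPN > 31: FM-1 (90), FM-2 (42), FM-3 (100), FM-4 (168), FM-5 (350), FM-7 (81) → 6.

6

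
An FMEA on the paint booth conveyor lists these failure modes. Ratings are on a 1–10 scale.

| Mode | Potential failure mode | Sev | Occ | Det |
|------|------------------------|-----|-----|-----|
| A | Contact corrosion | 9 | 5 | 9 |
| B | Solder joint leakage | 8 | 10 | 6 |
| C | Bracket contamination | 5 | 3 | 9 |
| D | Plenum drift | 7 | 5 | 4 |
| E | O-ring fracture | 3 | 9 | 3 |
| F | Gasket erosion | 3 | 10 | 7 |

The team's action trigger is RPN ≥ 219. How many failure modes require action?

2

RPN = Severity × Occurrence × Detection:
  A: 9 × 5 × 9 = 405
  B: 8 × 10 × 6 = 480
  C: 5 × 3 × 9 = 135
  D: 7 × 5 × 4 = 140
  E: 3 × 9 × 3 = 81
  F: 3 × 10 × 7 = 210
Modes with RPN ≥ 219: A (405), B (480) → 2.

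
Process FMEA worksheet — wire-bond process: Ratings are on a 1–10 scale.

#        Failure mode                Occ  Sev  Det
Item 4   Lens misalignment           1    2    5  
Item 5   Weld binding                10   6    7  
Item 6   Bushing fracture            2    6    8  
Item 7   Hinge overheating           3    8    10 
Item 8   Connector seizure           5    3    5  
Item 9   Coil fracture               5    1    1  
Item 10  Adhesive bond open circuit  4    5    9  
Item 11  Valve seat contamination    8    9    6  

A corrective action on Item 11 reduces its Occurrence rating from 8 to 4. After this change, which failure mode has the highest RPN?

RPN = Severity × Occurrence × Detection:
  Item 4: 2 × 1 × 5 = 10
  Item 5: 6 × 10 × 7 = 420
  Item 6: 6 × 2 × 8 = 96
  Item 7: 8 × 3 × 10 = 240
  Item 8: 3 × 5 × 5 = 75
  Item 9: 1 × 5 × 1 = 5
  Item 10: 5 × 4 × 9 = 180
  Item 11: 9 × 8 × 6 = 432
After action: Item 11 → 9 × 4 × 6 = 216.
Revised RPNs: Item 5=420, Item 7=240, Item 11=216, Item 10=180, Item 6=96, Item 8=75, Item 4=10, Item 9=5.
Highest is now Item 5 (420).

Item 5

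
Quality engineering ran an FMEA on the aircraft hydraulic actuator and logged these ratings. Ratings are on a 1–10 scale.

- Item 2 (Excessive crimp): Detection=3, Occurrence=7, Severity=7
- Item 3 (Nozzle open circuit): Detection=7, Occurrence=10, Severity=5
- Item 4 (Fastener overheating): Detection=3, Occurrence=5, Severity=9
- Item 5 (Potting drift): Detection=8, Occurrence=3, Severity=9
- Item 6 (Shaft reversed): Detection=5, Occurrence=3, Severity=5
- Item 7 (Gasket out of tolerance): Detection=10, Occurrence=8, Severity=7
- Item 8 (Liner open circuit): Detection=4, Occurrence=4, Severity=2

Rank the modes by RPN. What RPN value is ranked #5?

RPN = Severity × Occurrence × Detection:
  Item 2: 7 × 7 × 3 = 147
  Item 3: 5 × 10 × 7 = 350
  Item 4: 9 × 5 × 3 = 135
  Item 5: 9 × 3 × 8 = 216
  Item 6: 5 × 3 × 5 = 75
  Item 7: 7 × 8 × 10 = 560
  Item 8: 2 × 4 × 4 = 32
Sorted descending: 560, 350, 216, 147, 135, 75, 32.
The fifth-highest RPN is 135 (Item 4).

135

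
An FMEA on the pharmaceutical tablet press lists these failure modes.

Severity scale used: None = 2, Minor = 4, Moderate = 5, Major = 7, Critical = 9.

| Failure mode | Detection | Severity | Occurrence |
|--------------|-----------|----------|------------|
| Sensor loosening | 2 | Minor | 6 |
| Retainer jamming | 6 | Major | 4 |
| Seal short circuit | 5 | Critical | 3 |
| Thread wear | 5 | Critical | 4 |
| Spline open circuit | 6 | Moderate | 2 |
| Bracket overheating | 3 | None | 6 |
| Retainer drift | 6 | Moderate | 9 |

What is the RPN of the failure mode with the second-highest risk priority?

180

RPN = Severity × Occurrence × Detection:
  Sensor loosening: 4 × 6 × 2 = 48
  Retainer jamming: 7 × 4 × 6 = 168
  Seal short circuit: 9 × 3 × 5 = 135
  Thread wear: 9 × 4 × 5 = 180
  Spline open circuit: 5 × 2 × 6 = 60
  Bracket overheating: 2 × 6 × 3 = 36
  Retainer drift: 5 × 9 × 6 = 270
Sorted descending: 270, 180, 168, 135, 60, 48, 36.
The second-highest RPN is 180 (Thread wear).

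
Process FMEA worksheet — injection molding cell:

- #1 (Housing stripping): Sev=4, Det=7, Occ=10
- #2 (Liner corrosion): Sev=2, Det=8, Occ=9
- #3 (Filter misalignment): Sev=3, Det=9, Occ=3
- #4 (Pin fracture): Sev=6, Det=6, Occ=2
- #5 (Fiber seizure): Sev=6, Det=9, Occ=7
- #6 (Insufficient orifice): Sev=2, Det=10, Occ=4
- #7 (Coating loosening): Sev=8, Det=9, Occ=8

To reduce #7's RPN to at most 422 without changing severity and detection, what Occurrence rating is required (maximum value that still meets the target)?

5

#7: S=8, O=8, D=9 → current RPN = 576.
Fixed product = 72. Need 72 × O ≤ 422, so O ≤ 422/72 = 5.86.
Maximum integer Occurrence rating = 5 (gives RPN 360; O=6 would give 432 > 422).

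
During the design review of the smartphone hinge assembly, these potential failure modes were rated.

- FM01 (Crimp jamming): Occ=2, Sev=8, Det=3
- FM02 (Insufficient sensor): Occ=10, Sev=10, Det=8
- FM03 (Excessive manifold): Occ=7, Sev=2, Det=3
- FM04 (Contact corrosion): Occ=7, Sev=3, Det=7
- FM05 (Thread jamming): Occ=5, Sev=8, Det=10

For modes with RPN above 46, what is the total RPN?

RPN = Severity × Occurrence × Detection:
  FM01: 8 × 2 × 3 = 48
  FM02: 10 × 10 × 8 = 800
  FM03: 2 × 7 × 3 = 42
  FM04: 3 × 7 × 7 = 147
  FM05: 8 × 5 × 10 = 400
RPN > 46: FM01 (48), FM02 (800), FM04 (147), FM05 (400).
Sum: 48 + 800 + 147 + 400 = 1395.

1395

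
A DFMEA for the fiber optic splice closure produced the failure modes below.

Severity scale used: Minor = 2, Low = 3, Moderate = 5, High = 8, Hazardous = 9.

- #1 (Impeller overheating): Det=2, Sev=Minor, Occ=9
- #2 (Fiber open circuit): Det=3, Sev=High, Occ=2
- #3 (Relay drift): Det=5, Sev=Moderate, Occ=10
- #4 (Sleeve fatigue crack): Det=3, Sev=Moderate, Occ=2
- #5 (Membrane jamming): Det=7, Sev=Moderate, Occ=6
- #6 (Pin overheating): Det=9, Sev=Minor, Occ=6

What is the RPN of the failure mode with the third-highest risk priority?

108

RPN = Severity × Occurrence × Detection:
  #1: 2 × 9 × 2 = 36
  #2: 8 × 2 × 3 = 48
  #3: 5 × 10 × 5 = 250
  #4: 5 × 2 × 3 = 30
  #5: 5 × 6 × 7 = 210
  #6: 2 × 6 × 9 = 108
Sorted descending: 250, 210, 108, 48, 36, 30.
The third-highest RPN is 108 (#6).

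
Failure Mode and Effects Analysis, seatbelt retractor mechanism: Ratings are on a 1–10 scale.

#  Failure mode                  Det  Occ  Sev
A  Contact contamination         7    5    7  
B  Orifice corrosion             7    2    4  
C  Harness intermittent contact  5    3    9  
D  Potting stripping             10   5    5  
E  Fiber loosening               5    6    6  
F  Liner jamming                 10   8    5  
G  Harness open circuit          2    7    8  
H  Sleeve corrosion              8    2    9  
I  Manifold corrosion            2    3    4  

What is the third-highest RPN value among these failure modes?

RPN = Severity × Occurrence × Detection:
  A: 7 × 5 × 7 = 245
  B: 4 × 2 × 7 = 56
  C: 9 × 3 × 5 = 135
  D: 5 × 5 × 10 = 250
  E: 6 × 6 × 5 = 180
  F: 5 × 8 × 10 = 400
  G: 8 × 7 × 2 = 112
  H: 9 × 2 × 8 = 144
  I: 4 × 3 × 2 = 24
Sorted descending: 400, 250, 245, 180, 144, 135, 112, 56, 24.
The third-highest RPN is 245 (A).

245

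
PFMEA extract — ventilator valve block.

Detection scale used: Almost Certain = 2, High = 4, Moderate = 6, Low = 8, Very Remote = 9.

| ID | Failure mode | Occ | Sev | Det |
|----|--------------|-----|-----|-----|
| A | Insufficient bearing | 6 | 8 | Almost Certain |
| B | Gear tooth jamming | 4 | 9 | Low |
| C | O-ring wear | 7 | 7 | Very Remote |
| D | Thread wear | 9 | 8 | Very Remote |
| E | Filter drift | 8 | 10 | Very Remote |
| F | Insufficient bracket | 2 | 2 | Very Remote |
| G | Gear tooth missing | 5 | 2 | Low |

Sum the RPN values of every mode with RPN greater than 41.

2273

RPN = Severity × Occurrence × Detection:
  A: 8 × 6 × 2 = 96
  B: 9 × 4 × 8 = 288
  C: 7 × 7 × 9 = 441
  D: 8 × 9 × 9 = 648
  E: 10 × 8 × 9 = 720
  F: 2 × 2 × 9 = 36
  G: 2 × 5 × 8 = 80
RPN > 41: A (96), B (288), C (441), D (648), E (720), G (80).
Sum: 96 + 288 + 441 + 648 + 720 + 80 = 2273.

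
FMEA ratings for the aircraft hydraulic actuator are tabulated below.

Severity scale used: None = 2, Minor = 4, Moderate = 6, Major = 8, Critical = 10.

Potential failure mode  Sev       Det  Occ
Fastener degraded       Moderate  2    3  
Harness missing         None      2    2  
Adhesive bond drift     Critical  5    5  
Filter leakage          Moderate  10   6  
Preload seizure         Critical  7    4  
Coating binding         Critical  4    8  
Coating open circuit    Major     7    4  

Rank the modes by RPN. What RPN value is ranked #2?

RPN = Severity × Occurrence × Detection:
  Fastener degraded: 6 × 3 × 2 = 36
  Harness missing: 2 × 2 × 2 = 8
  Adhesive bond drift: 10 × 5 × 5 = 250
  Filter leakage: 6 × 6 × 10 = 360
  Preload seizure: 10 × 4 × 7 = 280
  Coating binding: 10 × 8 × 4 = 320
  Coating open circuit: 8 × 4 × 7 = 224
Sorted descending: 360, 320, 280, 250, 224, 36, 8.
The second-highest RPN is 320 (Coating binding).

320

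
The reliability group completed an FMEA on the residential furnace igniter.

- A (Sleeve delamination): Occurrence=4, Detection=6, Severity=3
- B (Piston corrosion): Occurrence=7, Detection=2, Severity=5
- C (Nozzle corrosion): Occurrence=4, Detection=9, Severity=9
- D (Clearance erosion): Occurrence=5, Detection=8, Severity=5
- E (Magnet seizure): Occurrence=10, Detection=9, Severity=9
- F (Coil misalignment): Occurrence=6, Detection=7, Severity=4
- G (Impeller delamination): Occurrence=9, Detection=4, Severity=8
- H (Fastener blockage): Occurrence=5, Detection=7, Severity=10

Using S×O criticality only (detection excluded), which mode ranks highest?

Criticality = Severity × Occurrence:
  A: 3 × 4 = 12
  B: 5 × 7 = 35
  C: 9 × 4 = 36
  D: 5 × 5 = 25
  E: 9 × 10 = 90
  F: 4 × 6 = 24
  G: 8 × 9 = 72
  H: 10 × 5 = 50
Highest criticality is 90 → E.

E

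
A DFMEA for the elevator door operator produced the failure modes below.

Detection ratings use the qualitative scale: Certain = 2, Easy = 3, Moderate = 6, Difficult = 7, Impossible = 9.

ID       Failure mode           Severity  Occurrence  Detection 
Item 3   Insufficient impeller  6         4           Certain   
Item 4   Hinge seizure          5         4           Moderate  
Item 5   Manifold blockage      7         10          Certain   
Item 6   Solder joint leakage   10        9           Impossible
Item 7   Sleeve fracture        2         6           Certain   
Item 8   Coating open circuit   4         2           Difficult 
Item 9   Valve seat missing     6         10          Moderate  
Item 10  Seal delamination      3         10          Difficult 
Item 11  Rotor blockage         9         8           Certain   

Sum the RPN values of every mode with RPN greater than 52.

1840

RPN = Severity × Occurrence × Detection:
  Item 3: 6 × 4 × 2 = 48
  Item 4: 5 × 4 × 6 = 120
  Item 5: 7 × 10 × 2 = 140
  Item 6: 10 × 9 × 9 = 810
  Item 7: 2 × 6 × 2 = 24
  Item 8: 4 × 2 × 7 = 56
  Item 9: 6 × 10 × 6 = 360
  Item 10: 3 × 10 × 7 = 210
  Item 11: 9 × 8 × 2 = 144
RPN > 52: Item 4 (120), Item 5 (140), Item 6 (810), Item 8 (56), Item 9 (360), Item 10 (210), Item 11 (144).
Sum: 120 + 140 + 810 + 56 + 360 + 210 + 144 = 1840.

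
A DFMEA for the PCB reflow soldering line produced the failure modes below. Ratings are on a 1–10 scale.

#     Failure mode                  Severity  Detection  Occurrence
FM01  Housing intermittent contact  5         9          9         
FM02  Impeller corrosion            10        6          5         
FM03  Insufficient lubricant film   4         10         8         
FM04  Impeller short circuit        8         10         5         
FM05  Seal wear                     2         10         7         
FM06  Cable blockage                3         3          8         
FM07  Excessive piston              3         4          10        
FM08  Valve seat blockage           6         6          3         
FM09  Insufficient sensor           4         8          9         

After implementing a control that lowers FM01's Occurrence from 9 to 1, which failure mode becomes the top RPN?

RPN = Severity × Occurrence × Detection:
  FM01: 5 × 9 × 9 = 405
  FM02: 10 × 5 × 6 = 300
  FM03: 4 × 8 × 10 = 320
  FM04: 8 × 5 × 10 = 400
  FM05: 2 × 7 × 10 = 140
  FM06: 3 × 8 × 3 = 72
  FM07: 3 × 10 × 4 = 120
  FM08: 6 × 3 × 6 = 108
  FM09: 4 × 9 × 8 = 288
After action: FM01 → 5 × 1 × 9 = 45.
Revised RPNs: FM04=400, FM03=320, FM02=300, FM09=288, FM05=140, FM07=120, FM08=108, FM06=72, FM01=45.
Highest is now FM04 (400).

FM04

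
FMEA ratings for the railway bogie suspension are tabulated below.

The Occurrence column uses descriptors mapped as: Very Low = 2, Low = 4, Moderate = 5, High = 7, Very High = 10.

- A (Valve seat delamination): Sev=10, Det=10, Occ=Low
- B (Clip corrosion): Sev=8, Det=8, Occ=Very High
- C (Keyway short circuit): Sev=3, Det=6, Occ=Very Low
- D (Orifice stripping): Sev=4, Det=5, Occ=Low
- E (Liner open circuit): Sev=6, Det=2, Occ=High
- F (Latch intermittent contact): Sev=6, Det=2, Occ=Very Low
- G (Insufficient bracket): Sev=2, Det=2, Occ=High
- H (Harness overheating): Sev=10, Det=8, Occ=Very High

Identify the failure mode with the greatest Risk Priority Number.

RPN = Severity × Occurrence × Detection:
  A: 10 × 4 × 10 = 400
  B: 8 × 10 × 8 = 640
  C: 3 × 2 × 6 = 36
  D: 4 × 4 × 5 = 80
  E: 6 × 7 × 2 = 84
  F: 6 × 2 × 2 = 24
  G: 2 × 7 × 2 = 28
  H: 10 × 10 × 8 = 800
Highest RPN is 800 → H.

H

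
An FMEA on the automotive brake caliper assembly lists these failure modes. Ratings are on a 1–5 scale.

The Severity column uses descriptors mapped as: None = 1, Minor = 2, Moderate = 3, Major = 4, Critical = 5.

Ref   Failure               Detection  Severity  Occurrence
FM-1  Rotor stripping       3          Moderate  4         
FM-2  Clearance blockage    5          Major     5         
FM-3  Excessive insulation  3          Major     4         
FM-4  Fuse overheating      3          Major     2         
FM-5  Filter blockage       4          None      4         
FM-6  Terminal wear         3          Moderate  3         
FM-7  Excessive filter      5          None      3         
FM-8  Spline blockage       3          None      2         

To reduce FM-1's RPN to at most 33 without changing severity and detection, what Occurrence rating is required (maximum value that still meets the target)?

3

FM-1: S=3, O=4, D=3 → current RPN = 36.
Fixed product = 9. Need 9 × O ≤ 33, so O ≤ 33/9 = 3.67.
Maximum integer Occurrence rating = 3 (gives RPN 27; O=4 would give 36 > 33).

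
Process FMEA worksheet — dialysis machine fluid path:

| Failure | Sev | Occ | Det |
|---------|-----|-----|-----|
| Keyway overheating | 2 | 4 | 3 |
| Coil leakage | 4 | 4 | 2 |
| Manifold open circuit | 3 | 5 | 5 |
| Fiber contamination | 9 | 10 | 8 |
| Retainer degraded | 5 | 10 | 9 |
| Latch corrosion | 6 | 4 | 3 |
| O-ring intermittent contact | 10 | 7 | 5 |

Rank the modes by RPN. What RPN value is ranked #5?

RPN = Severity × Occurrence × Detection:
  Keyway overheating: 2 × 4 × 3 = 24
  Coil leakage: 4 × 4 × 2 = 32
  Manifold open circuit: 3 × 5 × 5 = 75
  Fiber contamination: 9 × 10 × 8 = 720
  Retainer degraded: 5 × 10 × 9 = 450
  Latch corrosion: 6 × 4 × 3 = 72
  O-ring intermittent contact: 10 × 7 × 5 = 350
Sorted descending: 720, 450, 350, 75, 72, 32, 24.
The fifth-highest RPN is 72 (Latch corrosion).

72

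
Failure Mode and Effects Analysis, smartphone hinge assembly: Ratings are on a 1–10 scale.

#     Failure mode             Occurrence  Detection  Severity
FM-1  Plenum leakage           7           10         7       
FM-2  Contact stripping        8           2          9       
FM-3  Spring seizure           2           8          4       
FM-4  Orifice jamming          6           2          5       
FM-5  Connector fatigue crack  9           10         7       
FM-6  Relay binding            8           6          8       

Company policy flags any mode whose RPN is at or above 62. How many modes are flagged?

5

RPN = Severity × Occurrence × Detection:
  FM-1: 7 × 7 × 10 = 490
  FM-2: 9 × 8 × 2 = 144
  FM-3: 4 × 2 × 8 = 64
  FM-4: 5 × 6 × 2 = 60
  FM-5: 7 × 9 × 10 = 630
  FM-6: 8 × 8 × 6 = 384
Modes with RPN ≥ 62: FM-1 (490), FM-2 (144), FM-3 (64), FM-5 (630), FM-6 (384) → 5.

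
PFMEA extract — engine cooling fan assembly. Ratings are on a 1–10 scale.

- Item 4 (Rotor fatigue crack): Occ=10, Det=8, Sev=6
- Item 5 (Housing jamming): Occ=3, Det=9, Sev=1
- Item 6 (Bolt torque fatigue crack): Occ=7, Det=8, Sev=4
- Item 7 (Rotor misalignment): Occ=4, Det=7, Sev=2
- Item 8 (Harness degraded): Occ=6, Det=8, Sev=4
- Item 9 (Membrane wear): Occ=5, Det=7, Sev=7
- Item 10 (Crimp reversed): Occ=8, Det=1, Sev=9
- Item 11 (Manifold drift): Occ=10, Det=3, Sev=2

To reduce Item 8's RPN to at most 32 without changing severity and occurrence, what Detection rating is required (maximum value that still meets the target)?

1

Item 8: S=4, O=6, D=8 → current RPN = 192.
Fixed product = 24. Need 24 × D ≤ 32, so D ≤ 32/24 = 1.33.
Maximum integer Detection rating = 1 (gives RPN 24; D=2 would give 48 > 32).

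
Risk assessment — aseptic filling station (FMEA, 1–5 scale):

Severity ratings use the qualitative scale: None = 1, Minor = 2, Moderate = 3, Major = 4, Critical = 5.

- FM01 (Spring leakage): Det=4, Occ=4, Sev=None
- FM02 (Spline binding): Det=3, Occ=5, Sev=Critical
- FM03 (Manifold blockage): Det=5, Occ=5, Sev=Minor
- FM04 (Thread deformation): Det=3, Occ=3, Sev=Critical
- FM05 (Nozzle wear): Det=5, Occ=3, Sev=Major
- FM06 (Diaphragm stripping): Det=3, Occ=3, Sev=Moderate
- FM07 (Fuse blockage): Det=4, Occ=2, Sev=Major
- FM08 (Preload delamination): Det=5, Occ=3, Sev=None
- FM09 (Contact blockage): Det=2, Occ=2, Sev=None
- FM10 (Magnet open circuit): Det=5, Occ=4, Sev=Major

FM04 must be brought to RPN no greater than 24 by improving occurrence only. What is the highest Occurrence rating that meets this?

1

FM04: S=5, O=3, D=3 → current RPN = 45.
Fixed product = 15. Need 15 × O ≤ 24, so O ≤ 24/15 = 1.60.
Maximum integer Occurrence rating = 1 (gives RPN 15; O=2 would give 30 > 24).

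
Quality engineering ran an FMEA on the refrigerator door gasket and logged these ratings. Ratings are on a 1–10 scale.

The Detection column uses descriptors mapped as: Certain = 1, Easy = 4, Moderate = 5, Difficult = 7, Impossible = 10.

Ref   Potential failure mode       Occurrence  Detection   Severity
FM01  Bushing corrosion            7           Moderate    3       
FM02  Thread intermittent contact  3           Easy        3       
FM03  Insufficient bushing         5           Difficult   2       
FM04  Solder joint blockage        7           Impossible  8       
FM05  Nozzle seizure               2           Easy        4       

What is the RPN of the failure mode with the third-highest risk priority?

70

RPN = Severity × Occurrence × Detection:
  FM01: 3 × 7 × 5 = 105
  FM02: 3 × 3 × 4 = 36
  FM03: 2 × 5 × 7 = 70
  FM04: 8 × 7 × 10 = 560
  FM05: 4 × 2 × 4 = 32
Sorted descending: 560, 105, 70, 36, 32.
The third-highest RPN is 70 (FM03).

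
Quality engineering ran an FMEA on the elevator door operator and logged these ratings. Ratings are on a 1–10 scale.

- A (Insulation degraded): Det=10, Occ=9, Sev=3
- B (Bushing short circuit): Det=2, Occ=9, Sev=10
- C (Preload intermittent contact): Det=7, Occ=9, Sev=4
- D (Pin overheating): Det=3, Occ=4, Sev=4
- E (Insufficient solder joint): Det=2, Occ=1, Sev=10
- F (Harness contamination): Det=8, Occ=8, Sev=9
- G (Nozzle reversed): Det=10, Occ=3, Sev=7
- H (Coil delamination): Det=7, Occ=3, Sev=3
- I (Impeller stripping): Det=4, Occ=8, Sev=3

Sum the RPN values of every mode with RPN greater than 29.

1695

RPN = Severity × Occurrence × Detection:
  A: 3 × 9 × 10 = 270
  B: 10 × 9 × 2 = 180
  C: 4 × 9 × 7 = 252
  D: 4 × 4 × 3 = 48
  E: 10 × 1 × 2 = 20
  F: 9 × 8 × 8 = 576
  G: 7 × 3 × 10 = 210
  H: 3 × 3 × 7 = 63
  I: 3 × 8 × 4 = 96
RPN > 29: A (270), B (180), C (252), D (48), F (576), G (210), H (63), I (96).
Sum: 270 + 180 + 252 + 48 + 576 + 210 + 63 + 96 = 1695.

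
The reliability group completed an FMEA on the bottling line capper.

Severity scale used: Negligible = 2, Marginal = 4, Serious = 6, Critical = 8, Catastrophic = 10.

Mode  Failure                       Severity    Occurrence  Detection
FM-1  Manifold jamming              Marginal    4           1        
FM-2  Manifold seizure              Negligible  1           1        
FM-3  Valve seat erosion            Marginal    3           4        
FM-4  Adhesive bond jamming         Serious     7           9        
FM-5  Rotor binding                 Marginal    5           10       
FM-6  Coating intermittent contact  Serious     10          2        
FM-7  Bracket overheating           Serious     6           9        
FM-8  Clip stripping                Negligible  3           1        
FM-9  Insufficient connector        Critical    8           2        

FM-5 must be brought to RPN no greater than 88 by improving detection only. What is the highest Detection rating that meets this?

FM-5: S=4, O=5, D=10 → current RPN = 200.
Fixed product = 20. Need 20 × D ≤ 88, so D ≤ 88/20 = 4.40.
Maximum integer Detection rating = 4 (gives RPN 80; D=5 would give 100 > 88).

4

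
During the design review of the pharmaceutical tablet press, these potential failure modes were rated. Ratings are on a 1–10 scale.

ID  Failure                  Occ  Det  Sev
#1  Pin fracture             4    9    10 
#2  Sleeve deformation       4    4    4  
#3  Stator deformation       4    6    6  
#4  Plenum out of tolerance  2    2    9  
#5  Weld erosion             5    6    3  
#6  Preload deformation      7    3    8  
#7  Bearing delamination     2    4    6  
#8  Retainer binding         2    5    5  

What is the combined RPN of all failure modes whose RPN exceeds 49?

RPN = Severity × Occurrence × Detection:
  #1: 10 × 4 × 9 = 360
  #2: 4 × 4 × 4 = 64
  #3: 6 × 4 × 6 = 144
  #4: 9 × 2 × 2 = 36
  #5: 3 × 5 × 6 = 90
  #6: 8 × 7 × 3 = 168
  #7: 6 × 2 × 4 = 48
  #8: 5 × 2 × 5 = 50
RPN > 49: #1 (360), #2 (64), #3 (144), #5 (90), #6 (168), #8 (50).
Sum: 360 + 64 + 144 + 90 + 168 + 50 = 876.

876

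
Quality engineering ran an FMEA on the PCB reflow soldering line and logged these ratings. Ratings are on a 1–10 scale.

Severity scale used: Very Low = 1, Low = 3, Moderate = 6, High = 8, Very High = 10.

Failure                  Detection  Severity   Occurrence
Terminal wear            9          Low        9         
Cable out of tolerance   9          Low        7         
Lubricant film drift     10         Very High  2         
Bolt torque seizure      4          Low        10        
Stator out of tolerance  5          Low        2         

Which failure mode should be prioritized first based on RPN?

RPN = Severity × Occurrence × Detection:
  Terminal wear: 3 × 9 × 9 = 243
  Cable out of tolerance: 3 × 7 × 9 = 189
  Lubricant film drift: 10 × 2 × 10 = 200
  Bolt torque seizure: 3 × 10 × 4 = 120
  Stator out of tolerance: 3 × 2 × 5 = 30
Highest RPN is 243 → Terminal wear.

Terminal wear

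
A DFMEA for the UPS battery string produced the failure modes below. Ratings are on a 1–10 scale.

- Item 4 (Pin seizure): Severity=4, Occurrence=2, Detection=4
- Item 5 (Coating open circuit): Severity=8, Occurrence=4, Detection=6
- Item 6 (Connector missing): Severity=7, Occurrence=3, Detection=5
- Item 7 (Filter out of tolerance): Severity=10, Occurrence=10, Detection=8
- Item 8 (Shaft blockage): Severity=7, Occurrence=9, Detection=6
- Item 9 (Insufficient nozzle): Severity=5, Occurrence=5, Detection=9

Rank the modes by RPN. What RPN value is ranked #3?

225

RPN = Severity × Occurrence × Detection:
  Item 4: 4 × 2 × 4 = 32
  Item 5: 8 × 4 × 6 = 192
  Item 6: 7 × 3 × 5 = 105
  Item 7: 10 × 10 × 8 = 800
  Item 8: 7 × 9 × 6 = 378
  Item 9: 5 × 5 × 9 = 225
Sorted descending: 800, 378, 225, 192, 105, 32.
The third-highest RPN is 225 (Item 9).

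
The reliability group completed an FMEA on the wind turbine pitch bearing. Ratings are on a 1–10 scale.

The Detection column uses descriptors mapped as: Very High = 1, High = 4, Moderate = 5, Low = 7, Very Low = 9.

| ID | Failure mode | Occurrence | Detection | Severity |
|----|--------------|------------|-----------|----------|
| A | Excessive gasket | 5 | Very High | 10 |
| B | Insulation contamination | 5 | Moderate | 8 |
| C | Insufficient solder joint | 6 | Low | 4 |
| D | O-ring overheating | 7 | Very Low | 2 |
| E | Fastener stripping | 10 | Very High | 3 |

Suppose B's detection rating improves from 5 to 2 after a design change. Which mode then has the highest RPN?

RPN = Severity × Occurrence × Detection:
  A: 10 × 5 × 1 = 50
  B: 8 × 5 × 5 = 200
  C: 4 × 6 × 7 = 168
  D: 2 × 7 × 9 = 126
  E: 3 × 10 × 1 = 30
After action: B → 8 × 5 × 2 = 80.
Revised RPNs: C=168, D=126, B=80, A=50, E=30.
Highest is now C (168).

C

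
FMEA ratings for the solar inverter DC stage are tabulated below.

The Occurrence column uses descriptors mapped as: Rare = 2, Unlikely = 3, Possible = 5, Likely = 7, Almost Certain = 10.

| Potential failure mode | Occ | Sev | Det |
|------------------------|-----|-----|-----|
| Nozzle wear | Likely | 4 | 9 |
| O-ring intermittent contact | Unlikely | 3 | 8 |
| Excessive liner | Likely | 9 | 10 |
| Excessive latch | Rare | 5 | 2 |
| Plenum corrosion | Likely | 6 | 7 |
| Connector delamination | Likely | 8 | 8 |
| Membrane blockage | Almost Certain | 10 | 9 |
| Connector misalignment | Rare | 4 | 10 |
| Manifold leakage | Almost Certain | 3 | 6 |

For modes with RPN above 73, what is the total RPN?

2784

RPN = Severity × Occurrence × Detection:
  Nozzle wear: 4 × 7 × 9 = 252
  O-ring intermittent contact: 3 × 3 × 8 = 72
  Excessive liner: 9 × 7 × 10 = 630
  Excessive latch: 5 × 2 × 2 = 20
  Plenum corrosion: 6 × 7 × 7 = 294
  Connector delamination: 8 × 7 × 8 = 448
  Membrane blockage: 10 × 10 × 9 = 900
  Connector misalignment: 4 × 2 × 10 = 80
  Manifold leakage: 3 × 10 × 6 = 180
RPN > 73: Nozzle wear (252), Excessive liner (630), Plenum corrosion (294), Connector delamination (448), Membrane blockage (900), Connector misalignment (80), Manifold leakage (180).
Sum: 252 + 630 + 294 + 448 + 900 + 80 + 180 = 2784.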